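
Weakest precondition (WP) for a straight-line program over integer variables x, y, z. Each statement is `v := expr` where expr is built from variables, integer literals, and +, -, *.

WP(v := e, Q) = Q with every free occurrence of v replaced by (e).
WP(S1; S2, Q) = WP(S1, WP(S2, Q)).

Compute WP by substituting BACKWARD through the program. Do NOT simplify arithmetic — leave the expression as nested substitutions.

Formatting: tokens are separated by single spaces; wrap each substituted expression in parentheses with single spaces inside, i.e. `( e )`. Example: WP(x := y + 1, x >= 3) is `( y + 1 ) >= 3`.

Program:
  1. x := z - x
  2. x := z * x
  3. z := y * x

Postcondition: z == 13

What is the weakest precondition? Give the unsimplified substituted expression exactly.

post: z == 13
stmt 3: z := y * x  -- replace 1 occurrence(s) of z with (y * x)
  => ( y * x ) == 13
stmt 2: x := z * x  -- replace 1 occurrence(s) of x with (z * x)
  => ( y * ( z * x ) ) == 13
stmt 1: x := z - x  -- replace 1 occurrence(s) of x with (z - x)
  => ( y * ( z * ( z - x ) ) ) == 13

Answer: ( y * ( z * ( z - x ) ) ) == 13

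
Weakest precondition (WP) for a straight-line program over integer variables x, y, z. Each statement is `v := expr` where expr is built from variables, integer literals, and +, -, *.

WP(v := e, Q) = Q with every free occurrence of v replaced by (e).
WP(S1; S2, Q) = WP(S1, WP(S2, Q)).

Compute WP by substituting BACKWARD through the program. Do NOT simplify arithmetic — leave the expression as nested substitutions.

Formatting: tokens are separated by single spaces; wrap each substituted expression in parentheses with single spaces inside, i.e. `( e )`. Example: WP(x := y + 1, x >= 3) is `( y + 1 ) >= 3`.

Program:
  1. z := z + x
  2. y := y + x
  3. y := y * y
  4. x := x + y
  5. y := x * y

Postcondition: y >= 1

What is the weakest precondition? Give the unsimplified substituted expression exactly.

Answer: ( ( x + ( ( y + x ) * ( y + x ) ) ) * ( ( y + x ) * ( y + x ) ) ) >= 1

Derivation:
post: y >= 1
stmt 5: y := x * y  -- replace 1 occurrence(s) of y with (x * y)
  => ( x * y ) >= 1
stmt 4: x := x + y  -- replace 1 occurrence(s) of x with (x + y)
  => ( ( x + y ) * y ) >= 1
stmt 3: y := y * y  -- replace 2 occurrence(s) of y with (y * y)
  => ( ( x + ( y * y ) ) * ( y * y ) ) >= 1
stmt 2: y := y + x  -- replace 4 occurrence(s) of y with (y + x)
  => ( ( x + ( ( y + x ) * ( y + x ) ) ) * ( ( y + x ) * ( y + x ) ) ) >= 1
stmt 1: z := z + x  -- replace 0 occurrence(s) of z with (z + x)
  => ( ( x + ( ( y + x ) * ( y + x ) ) ) * ( ( y + x ) * ( y + x ) ) ) >= 1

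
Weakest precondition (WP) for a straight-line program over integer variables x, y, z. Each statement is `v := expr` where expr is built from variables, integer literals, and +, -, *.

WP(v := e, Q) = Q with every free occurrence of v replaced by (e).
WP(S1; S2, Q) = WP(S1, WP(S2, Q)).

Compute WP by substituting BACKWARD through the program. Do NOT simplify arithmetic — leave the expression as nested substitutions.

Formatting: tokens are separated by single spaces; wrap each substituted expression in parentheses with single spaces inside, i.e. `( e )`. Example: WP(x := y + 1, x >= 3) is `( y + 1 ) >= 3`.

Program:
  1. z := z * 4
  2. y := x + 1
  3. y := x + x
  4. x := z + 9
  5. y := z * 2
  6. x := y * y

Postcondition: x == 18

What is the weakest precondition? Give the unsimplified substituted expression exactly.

post: x == 18
stmt 6: x := y * y  -- replace 1 occurrence(s) of x with (y * y)
  => ( y * y ) == 18
stmt 5: y := z * 2  -- replace 2 occurrence(s) of y with (z * 2)
  => ( ( z * 2 ) * ( z * 2 ) ) == 18
stmt 4: x := z + 9  -- replace 0 occurrence(s) of x with (z + 9)
  => ( ( z * 2 ) * ( z * 2 ) ) == 18
stmt 3: y := x + x  -- replace 0 occurrence(s) of y with (x + x)
  => ( ( z * 2 ) * ( z * 2 ) ) == 18
stmt 2: y := x + 1  -- replace 0 occurrence(s) of y with (x + 1)
  => ( ( z * 2 ) * ( z * 2 ) ) == 18
stmt 1: z := z * 4  -- replace 2 occurrence(s) of z with (z * 4)
  => ( ( ( z * 4 ) * 2 ) * ( ( z * 4 ) * 2 ) ) == 18

Answer: ( ( ( z * 4 ) * 2 ) * ( ( z * 4 ) * 2 ) ) == 18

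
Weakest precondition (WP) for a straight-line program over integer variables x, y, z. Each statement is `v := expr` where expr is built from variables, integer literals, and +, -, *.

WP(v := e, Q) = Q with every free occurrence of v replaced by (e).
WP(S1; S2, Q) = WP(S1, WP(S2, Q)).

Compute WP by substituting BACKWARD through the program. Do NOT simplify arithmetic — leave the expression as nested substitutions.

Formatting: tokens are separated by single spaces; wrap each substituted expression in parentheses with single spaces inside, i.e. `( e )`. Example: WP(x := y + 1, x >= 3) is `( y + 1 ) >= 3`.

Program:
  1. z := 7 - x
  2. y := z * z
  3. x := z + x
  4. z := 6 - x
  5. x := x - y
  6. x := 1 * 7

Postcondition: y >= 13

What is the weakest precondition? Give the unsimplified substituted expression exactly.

Answer: ( ( 7 - x ) * ( 7 - x ) ) >= 13

Derivation:
post: y >= 13
stmt 6: x := 1 * 7  -- replace 0 occurrence(s) of x with (1 * 7)
  => y >= 13
stmt 5: x := x - y  -- replace 0 occurrence(s) of x with (x - y)
  => y >= 13
stmt 4: z := 6 - x  -- replace 0 occurrence(s) of z with (6 - x)
  => y >= 13
stmt 3: x := z + x  -- replace 0 occurrence(s) of x with (z + x)
  => y >= 13
stmt 2: y := z * z  -- replace 1 occurrence(s) of y with (z * z)
  => ( z * z ) >= 13
stmt 1: z := 7 - x  -- replace 2 occurrence(s) of z with (7 - x)
  => ( ( 7 - x ) * ( 7 - x ) ) >= 13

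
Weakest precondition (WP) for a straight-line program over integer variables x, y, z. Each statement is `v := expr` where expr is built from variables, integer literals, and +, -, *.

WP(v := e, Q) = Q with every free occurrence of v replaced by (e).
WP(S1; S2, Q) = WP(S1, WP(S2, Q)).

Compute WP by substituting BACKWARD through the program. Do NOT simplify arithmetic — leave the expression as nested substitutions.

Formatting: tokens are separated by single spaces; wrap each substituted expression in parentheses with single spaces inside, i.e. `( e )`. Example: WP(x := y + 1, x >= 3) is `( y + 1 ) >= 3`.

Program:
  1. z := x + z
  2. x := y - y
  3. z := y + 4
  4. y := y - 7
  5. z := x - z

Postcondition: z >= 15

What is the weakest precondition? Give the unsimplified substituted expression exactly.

Answer: ( ( y - y ) - ( y + 4 ) ) >= 15

Derivation:
post: z >= 15
stmt 5: z := x - z  -- replace 1 occurrence(s) of z with (x - z)
  => ( x - z ) >= 15
stmt 4: y := y - 7  -- replace 0 occurrence(s) of y with (y - 7)
  => ( x - z ) >= 15
stmt 3: z := y + 4  -- replace 1 occurrence(s) of z with (y + 4)
  => ( x - ( y + 4 ) ) >= 15
stmt 2: x := y - y  -- replace 1 occurrence(s) of x with (y - y)
  => ( ( y - y ) - ( y + 4 ) ) >= 15
stmt 1: z := x + z  -- replace 0 occurrence(s) of z with (x + z)
  => ( ( y - y ) - ( y + 4 ) ) >= 15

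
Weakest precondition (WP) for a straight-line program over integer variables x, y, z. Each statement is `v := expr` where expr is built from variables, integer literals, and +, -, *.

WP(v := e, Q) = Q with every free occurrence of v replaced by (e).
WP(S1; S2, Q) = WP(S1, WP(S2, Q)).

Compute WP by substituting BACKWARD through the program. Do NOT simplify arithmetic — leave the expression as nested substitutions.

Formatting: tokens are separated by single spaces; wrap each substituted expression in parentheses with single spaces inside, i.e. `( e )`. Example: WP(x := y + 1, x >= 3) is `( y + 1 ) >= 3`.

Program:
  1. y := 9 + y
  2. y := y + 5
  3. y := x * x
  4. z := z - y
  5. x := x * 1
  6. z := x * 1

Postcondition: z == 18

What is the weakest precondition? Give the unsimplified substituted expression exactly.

post: z == 18
stmt 6: z := x * 1  -- replace 1 occurrence(s) of z with (x * 1)
  => ( x * 1 ) == 18
stmt 5: x := x * 1  -- replace 1 occurrence(s) of x with (x * 1)
  => ( ( x * 1 ) * 1 ) == 18
stmt 4: z := z - y  -- replace 0 occurrence(s) of z with (z - y)
  => ( ( x * 1 ) * 1 ) == 18
stmt 3: y := x * x  -- replace 0 occurrence(s) of y with (x * x)
  => ( ( x * 1 ) * 1 ) == 18
stmt 2: y := y + 5  -- replace 0 occurrence(s) of y with (y + 5)
  => ( ( x * 1 ) * 1 ) == 18
stmt 1: y := 9 + y  -- replace 0 occurrence(s) of y with (9 + y)
  => ( ( x * 1 ) * 1 ) == 18

Answer: ( ( x * 1 ) * 1 ) == 18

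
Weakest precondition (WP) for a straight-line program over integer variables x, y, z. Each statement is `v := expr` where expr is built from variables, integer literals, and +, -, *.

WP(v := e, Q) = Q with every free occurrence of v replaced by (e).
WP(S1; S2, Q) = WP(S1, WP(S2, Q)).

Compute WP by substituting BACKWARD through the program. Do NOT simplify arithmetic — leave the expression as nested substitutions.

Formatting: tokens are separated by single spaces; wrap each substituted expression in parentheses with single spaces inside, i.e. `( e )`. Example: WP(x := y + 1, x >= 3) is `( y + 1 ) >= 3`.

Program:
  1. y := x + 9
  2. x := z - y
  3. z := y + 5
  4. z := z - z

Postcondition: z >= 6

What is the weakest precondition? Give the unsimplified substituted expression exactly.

post: z >= 6
stmt 4: z := z - z  -- replace 1 occurrence(s) of z with (z - z)
  => ( z - z ) >= 6
stmt 3: z := y + 5  -- replace 2 occurrence(s) of z with (y + 5)
  => ( ( y + 5 ) - ( y + 5 ) ) >= 6
stmt 2: x := z - y  -- replace 0 occurrence(s) of x with (z - y)
  => ( ( y + 5 ) - ( y + 5 ) ) >= 6
stmt 1: y := x + 9  -- replace 2 occurrence(s) of y with (x + 9)
  => ( ( ( x + 9 ) + 5 ) - ( ( x + 9 ) + 5 ) ) >= 6

Answer: ( ( ( x + 9 ) + 5 ) - ( ( x + 9 ) + 5 ) ) >= 6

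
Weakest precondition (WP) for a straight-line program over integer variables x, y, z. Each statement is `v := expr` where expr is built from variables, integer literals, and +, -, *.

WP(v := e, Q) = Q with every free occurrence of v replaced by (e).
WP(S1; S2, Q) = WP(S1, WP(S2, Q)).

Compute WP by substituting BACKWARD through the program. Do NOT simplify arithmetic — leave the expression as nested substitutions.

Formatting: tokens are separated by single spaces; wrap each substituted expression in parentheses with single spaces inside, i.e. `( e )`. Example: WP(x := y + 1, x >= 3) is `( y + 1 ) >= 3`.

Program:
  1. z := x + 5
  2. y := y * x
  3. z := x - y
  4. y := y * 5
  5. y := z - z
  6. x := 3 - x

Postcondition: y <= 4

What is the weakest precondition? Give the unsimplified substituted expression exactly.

post: y <= 4
stmt 6: x := 3 - x  -- replace 0 occurrence(s) of x with (3 - x)
  => y <= 4
stmt 5: y := z - z  -- replace 1 occurrence(s) of y with (z - z)
  => ( z - z ) <= 4
stmt 4: y := y * 5  -- replace 0 occurrence(s) of y with (y * 5)
  => ( z - z ) <= 4
stmt 3: z := x - y  -- replace 2 occurrence(s) of z with (x - y)
  => ( ( x - y ) - ( x - y ) ) <= 4
stmt 2: y := y * x  -- replace 2 occurrence(s) of y with (y * x)
  => ( ( x - ( y * x ) ) - ( x - ( y * x ) ) ) <= 4
stmt 1: z := x + 5  -- replace 0 occurrence(s) of z with (x + 5)
  => ( ( x - ( y * x ) ) - ( x - ( y * x ) ) ) <= 4

Answer: ( ( x - ( y * x ) ) - ( x - ( y * x ) ) ) <= 4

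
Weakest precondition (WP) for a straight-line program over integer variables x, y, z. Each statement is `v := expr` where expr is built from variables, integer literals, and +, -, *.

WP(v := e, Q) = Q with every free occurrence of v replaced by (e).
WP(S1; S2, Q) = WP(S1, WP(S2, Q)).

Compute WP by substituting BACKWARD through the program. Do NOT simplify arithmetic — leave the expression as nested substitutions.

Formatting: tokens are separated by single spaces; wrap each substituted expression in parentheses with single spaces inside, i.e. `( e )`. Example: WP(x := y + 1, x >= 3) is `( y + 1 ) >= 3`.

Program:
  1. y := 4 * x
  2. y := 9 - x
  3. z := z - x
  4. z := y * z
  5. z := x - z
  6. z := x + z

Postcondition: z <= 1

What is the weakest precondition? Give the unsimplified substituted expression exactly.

Answer: ( x + ( x - ( ( 9 - x ) * ( z - x ) ) ) ) <= 1

Derivation:
post: z <= 1
stmt 6: z := x + z  -- replace 1 occurrence(s) of z with (x + z)
  => ( x + z ) <= 1
stmt 5: z := x - z  -- replace 1 occurrence(s) of z with (x - z)
  => ( x + ( x - z ) ) <= 1
stmt 4: z := y * z  -- replace 1 occurrence(s) of z with (y * z)
  => ( x + ( x - ( y * z ) ) ) <= 1
stmt 3: z := z - x  -- replace 1 occurrence(s) of z with (z - x)
  => ( x + ( x - ( y * ( z - x ) ) ) ) <= 1
stmt 2: y := 9 - x  -- replace 1 occurrence(s) of y with (9 - x)
  => ( x + ( x - ( ( 9 - x ) * ( z - x ) ) ) ) <= 1
stmt 1: y := 4 * x  -- replace 0 occurrence(s) of y with (4 * x)
  => ( x + ( x - ( ( 9 - x ) * ( z - x ) ) ) ) <= 1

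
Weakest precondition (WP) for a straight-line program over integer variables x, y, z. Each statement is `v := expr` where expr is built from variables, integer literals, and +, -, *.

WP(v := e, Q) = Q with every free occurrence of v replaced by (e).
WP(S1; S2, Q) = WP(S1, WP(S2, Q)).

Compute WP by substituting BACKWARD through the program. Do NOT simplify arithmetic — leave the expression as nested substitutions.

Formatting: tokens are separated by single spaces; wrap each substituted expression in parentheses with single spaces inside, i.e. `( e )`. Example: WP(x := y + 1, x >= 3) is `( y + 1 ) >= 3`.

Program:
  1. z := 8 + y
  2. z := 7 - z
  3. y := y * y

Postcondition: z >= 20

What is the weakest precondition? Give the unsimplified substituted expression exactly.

Answer: ( 7 - ( 8 + y ) ) >= 20

Derivation:
post: z >= 20
stmt 3: y := y * y  -- replace 0 occurrence(s) of y with (y * y)
  => z >= 20
stmt 2: z := 7 - z  -- replace 1 occurrence(s) of z with (7 - z)
  => ( 7 - z ) >= 20
stmt 1: z := 8 + y  -- replace 1 occurrence(s) of z with (8 + y)
  => ( 7 - ( 8 + y ) ) >= 20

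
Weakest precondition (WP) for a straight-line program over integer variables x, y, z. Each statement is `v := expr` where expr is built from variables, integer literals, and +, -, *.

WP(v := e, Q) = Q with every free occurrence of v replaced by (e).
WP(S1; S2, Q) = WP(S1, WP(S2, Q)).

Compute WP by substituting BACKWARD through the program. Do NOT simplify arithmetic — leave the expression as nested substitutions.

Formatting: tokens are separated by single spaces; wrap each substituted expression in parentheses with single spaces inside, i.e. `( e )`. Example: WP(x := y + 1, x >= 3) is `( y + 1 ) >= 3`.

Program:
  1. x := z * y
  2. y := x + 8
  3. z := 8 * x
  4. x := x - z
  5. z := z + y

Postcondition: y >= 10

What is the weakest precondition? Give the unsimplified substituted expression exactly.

post: y >= 10
stmt 5: z := z + y  -- replace 0 occurrence(s) of z with (z + y)
  => y >= 10
stmt 4: x := x - z  -- replace 0 occurrence(s) of x with (x - z)
  => y >= 10
stmt 3: z := 8 * x  -- replace 0 occurrence(s) of z with (8 * x)
  => y >= 10
stmt 2: y := x + 8  -- replace 1 occurrence(s) of y with (x + 8)
  => ( x + 8 ) >= 10
stmt 1: x := z * y  -- replace 1 occurrence(s) of x with (z * y)
  => ( ( z * y ) + 8 ) >= 10

Answer: ( ( z * y ) + 8 ) >= 10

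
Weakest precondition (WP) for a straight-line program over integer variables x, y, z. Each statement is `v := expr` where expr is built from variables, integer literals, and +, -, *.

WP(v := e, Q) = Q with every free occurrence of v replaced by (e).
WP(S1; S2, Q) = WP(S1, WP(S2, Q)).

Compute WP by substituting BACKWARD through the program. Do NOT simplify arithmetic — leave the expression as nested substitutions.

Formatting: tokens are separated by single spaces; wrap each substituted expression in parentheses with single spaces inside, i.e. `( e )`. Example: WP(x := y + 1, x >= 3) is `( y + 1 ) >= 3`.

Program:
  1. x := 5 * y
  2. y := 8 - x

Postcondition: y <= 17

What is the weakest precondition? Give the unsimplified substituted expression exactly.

post: y <= 17
stmt 2: y := 8 - x  -- replace 1 occurrence(s) of y with (8 - x)
  => ( 8 - x ) <= 17
stmt 1: x := 5 * y  -- replace 1 occurrence(s) of x with (5 * y)
  => ( 8 - ( 5 * y ) ) <= 17

Answer: ( 8 - ( 5 * y ) ) <= 17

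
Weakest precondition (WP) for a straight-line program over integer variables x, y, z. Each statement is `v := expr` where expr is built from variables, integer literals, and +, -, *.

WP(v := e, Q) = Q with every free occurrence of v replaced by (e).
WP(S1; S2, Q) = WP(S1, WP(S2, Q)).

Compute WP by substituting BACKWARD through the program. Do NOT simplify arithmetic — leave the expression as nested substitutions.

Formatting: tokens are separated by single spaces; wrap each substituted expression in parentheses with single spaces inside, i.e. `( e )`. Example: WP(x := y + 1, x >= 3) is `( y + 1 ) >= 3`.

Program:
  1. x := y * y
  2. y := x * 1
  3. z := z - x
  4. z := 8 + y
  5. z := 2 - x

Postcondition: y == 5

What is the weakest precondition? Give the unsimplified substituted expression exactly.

post: y == 5
stmt 5: z := 2 - x  -- replace 0 occurrence(s) of z with (2 - x)
  => y == 5
stmt 4: z := 8 + y  -- replace 0 occurrence(s) of z with (8 + y)
  => y == 5
stmt 3: z := z - x  -- replace 0 occurrence(s) of z with (z - x)
  => y == 5
stmt 2: y := x * 1  -- replace 1 occurrence(s) of y with (x * 1)
  => ( x * 1 ) == 5
stmt 1: x := y * y  -- replace 1 occurrence(s) of x with (y * y)
  => ( ( y * y ) * 1 ) == 5

Answer: ( ( y * y ) * 1 ) == 5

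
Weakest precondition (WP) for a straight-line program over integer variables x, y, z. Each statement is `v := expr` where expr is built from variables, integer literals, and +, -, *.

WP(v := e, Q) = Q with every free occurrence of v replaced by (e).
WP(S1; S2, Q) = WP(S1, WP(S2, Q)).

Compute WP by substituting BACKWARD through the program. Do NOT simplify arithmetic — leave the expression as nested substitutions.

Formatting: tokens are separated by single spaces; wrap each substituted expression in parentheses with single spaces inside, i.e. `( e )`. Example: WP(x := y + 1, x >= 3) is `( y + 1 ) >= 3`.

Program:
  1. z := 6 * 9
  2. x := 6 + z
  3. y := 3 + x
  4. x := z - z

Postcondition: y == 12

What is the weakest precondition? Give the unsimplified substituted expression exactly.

Answer: ( 3 + ( 6 + ( 6 * 9 ) ) ) == 12

Derivation:
post: y == 12
stmt 4: x := z - z  -- replace 0 occurrence(s) of x with (z - z)
  => y == 12
stmt 3: y := 3 + x  -- replace 1 occurrence(s) of y with (3 + x)
  => ( 3 + x ) == 12
stmt 2: x := 6 + z  -- replace 1 occurrence(s) of x with (6 + z)
  => ( 3 + ( 6 + z ) ) == 12
stmt 1: z := 6 * 9  -- replace 1 occurrence(s) of z with (6 * 9)
  => ( 3 + ( 6 + ( 6 * 9 ) ) ) == 12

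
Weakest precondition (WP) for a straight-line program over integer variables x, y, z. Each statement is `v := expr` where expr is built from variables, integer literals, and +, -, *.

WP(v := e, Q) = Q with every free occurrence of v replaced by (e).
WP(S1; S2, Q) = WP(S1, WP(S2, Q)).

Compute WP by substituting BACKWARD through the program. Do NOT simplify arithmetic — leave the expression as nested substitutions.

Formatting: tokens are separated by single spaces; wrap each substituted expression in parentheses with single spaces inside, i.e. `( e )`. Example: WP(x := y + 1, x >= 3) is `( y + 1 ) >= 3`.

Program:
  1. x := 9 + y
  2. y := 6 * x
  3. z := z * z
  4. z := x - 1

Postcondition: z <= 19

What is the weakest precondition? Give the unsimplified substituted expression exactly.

post: z <= 19
stmt 4: z := x - 1  -- replace 1 occurrence(s) of z with (x - 1)
  => ( x - 1 ) <= 19
stmt 3: z := z * z  -- replace 0 occurrence(s) of z with (z * z)
  => ( x - 1 ) <= 19
stmt 2: y := 6 * x  -- replace 0 occurrence(s) of y with (6 * x)
  => ( x - 1 ) <= 19
stmt 1: x := 9 + y  -- replace 1 occurrence(s) of x with (9 + y)
  => ( ( 9 + y ) - 1 ) <= 19

Answer: ( ( 9 + y ) - 1 ) <= 19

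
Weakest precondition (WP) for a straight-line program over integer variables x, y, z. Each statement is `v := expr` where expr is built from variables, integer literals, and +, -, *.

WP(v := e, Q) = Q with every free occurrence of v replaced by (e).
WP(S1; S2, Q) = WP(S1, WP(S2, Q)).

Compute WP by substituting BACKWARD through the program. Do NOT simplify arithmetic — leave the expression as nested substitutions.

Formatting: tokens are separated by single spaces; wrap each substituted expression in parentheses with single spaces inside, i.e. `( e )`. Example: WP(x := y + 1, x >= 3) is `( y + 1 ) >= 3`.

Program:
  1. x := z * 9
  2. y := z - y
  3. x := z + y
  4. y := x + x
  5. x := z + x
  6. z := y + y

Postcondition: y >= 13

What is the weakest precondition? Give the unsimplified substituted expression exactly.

post: y >= 13
stmt 6: z := y + y  -- replace 0 occurrence(s) of z with (y + y)
  => y >= 13
stmt 5: x := z + x  -- replace 0 occurrence(s) of x with (z + x)
  => y >= 13
stmt 4: y := x + x  -- replace 1 occurrence(s) of y with (x + x)
  => ( x + x ) >= 13
stmt 3: x := z + y  -- replace 2 occurrence(s) of x with (z + y)
  => ( ( z + y ) + ( z + y ) ) >= 13
stmt 2: y := z - y  -- replace 2 occurrence(s) of y with (z - y)
  => ( ( z + ( z - y ) ) + ( z + ( z - y ) ) ) >= 13
stmt 1: x := z * 9  -- replace 0 occurrence(s) of x with (z * 9)
  => ( ( z + ( z - y ) ) + ( z + ( z - y ) ) ) >= 13

Answer: ( ( z + ( z - y ) ) + ( z + ( z - y ) ) ) >= 13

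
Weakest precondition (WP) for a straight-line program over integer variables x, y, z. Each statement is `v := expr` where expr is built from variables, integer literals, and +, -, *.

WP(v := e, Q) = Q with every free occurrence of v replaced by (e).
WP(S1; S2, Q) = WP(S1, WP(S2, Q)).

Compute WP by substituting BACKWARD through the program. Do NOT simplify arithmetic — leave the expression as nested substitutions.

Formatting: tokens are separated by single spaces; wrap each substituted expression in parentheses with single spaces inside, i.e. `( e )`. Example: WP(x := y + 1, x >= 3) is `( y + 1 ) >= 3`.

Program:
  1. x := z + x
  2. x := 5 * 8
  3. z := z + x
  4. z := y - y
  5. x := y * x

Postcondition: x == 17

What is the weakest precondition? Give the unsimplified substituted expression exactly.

post: x == 17
stmt 5: x := y * x  -- replace 1 occurrence(s) of x with (y * x)
  => ( y * x ) == 17
stmt 4: z := y - y  -- replace 0 occurrence(s) of z with (y - y)
  => ( y * x ) == 17
stmt 3: z := z + x  -- replace 0 occurrence(s) of z with (z + x)
  => ( y * x ) == 17
stmt 2: x := 5 * 8  -- replace 1 occurrence(s) of x with (5 * 8)
  => ( y * ( 5 * 8 ) ) == 17
stmt 1: x := z + x  -- replace 0 occurrence(s) of x with (z + x)
  => ( y * ( 5 * 8 ) ) == 17

Answer: ( y * ( 5 * 8 ) ) == 17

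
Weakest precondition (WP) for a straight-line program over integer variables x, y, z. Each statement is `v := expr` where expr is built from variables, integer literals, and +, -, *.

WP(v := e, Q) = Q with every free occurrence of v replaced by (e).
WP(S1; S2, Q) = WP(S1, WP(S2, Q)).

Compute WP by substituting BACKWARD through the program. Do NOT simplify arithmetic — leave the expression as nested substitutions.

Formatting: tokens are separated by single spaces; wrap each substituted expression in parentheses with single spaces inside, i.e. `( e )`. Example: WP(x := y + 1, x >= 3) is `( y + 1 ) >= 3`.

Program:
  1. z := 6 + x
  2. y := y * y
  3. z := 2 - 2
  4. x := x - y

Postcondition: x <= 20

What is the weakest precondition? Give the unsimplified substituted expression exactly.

Answer: ( x - ( y * y ) ) <= 20

Derivation:
post: x <= 20
stmt 4: x := x - y  -- replace 1 occurrence(s) of x with (x - y)
  => ( x - y ) <= 20
stmt 3: z := 2 - 2  -- replace 0 occurrence(s) of z with (2 - 2)
  => ( x - y ) <= 20
stmt 2: y := y * y  -- replace 1 occurrence(s) of y with (y * y)
  => ( x - ( y * y ) ) <= 20
stmt 1: z := 6 + x  -- replace 0 occurrence(s) of z with (6 + x)
  => ( x - ( y * y ) ) <= 20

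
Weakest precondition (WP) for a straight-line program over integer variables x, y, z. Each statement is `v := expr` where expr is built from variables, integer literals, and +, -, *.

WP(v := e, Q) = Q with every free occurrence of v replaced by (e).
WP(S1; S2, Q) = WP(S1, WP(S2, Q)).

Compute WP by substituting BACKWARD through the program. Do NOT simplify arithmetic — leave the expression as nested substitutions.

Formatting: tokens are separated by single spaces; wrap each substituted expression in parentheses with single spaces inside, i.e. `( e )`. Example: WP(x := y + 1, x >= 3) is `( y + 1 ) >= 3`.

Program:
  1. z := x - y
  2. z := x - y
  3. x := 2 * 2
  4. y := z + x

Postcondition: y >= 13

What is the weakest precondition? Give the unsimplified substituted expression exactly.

Answer: ( ( x - y ) + ( 2 * 2 ) ) >= 13

Derivation:
post: y >= 13
stmt 4: y := z + x  -- replace 1 occurrence(s) of y with (z + x)
  => ( z + x ) >= 13
stmt 3: x := 2 * 2  -- replace 1 occurrence(s) of x with (2 * 2)
  => ( z + ( 2 * 2 ) ) >= 13
stmt 2: z := x - y  -- replace 1 occurrence(s) of z with (x - y)
  => ( ( x - y ) + ( 2 * 2 ) ) >= 13
stmt 1: z := x - y  -- replace 0 occurrence(s) of z with (x - y)
  => ( ( x - y ) + ( 2 * 2 ) ) >= 13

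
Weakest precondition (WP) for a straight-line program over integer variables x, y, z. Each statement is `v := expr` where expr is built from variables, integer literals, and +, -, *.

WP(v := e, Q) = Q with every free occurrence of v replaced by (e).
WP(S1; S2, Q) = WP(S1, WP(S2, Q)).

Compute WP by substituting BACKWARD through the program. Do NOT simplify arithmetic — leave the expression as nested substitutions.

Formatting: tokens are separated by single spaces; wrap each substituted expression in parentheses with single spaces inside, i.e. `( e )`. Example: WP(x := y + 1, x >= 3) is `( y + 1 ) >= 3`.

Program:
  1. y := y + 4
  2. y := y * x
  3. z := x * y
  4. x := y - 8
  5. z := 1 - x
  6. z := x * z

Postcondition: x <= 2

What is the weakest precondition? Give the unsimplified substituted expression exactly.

Answer: ( ( ( y + 4 ) * x ) - 8 ) <= 2

Derivation:
post: x <= 2
stmt 6: z := x * z  -- replace 0 occurrence(s) of z with (x * z)
  => x <= 2
stmt 5: z := 1 - x  -- replace 0 occurrence(s) of z with (1 - x)
  => x <= 2
stmt 4: x := y - 8  -- replace 1 occurrence(s) of x with (y - 8)
  => ( y - 8 ) <= 2
stmt 3: z := x * y  -- replace 0 occurrence(s) of z with (x * y)
  => ( y - 8 ) <= 2
stmt 2: y := y * x  -- replace 1 occurrence(s) of y with (y * x)
  => ( ( y * x ) - 8 ) <= 2
stmt 1: y := y + 4  -- replace 1 occurrence(s) of y with (y + 4)
  => ( ( ( y + 4 ) * x ) - 8 ) <= 2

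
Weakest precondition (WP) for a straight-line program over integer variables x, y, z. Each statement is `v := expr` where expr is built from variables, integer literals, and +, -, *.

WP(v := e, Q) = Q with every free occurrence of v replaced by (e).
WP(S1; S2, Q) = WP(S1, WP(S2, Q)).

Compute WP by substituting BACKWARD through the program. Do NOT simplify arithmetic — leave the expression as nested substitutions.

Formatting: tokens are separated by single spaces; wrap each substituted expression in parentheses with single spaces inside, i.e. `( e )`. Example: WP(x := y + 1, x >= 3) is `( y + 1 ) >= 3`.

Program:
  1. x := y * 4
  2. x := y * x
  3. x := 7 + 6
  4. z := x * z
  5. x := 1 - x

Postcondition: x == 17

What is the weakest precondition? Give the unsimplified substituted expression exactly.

Answer: ( 1 - ( 7 + 6 ) ) == 17

Derivation:
post: x == 17
stmt 5: x := 1 - x  -- replace 1 occurrence(s) of x with (1 - x)
  => ( 1 - x ) == 17
stmt 4: z := x * z  -- replace 0 occurrence(s) of z with (x * z)
  => ( 1 - x ) == 17
stmt 3: x := 7 + 6  -- replace 1 occurrence(s) of x with (7 + 6)
  => ( 1 - ( 7 + 6 ) ) == 17
stmt 2: x := y * x  -- replace 0 occurrence(s) of x with (y * x)
  => ( 1 - ( 7 + 6 ) ) == 17
stmt 1: x := y * 4  -- replace 0 occurrence(s) of x with (y * 4)
  => ( 1 - ( 7 + 6 ) ) == 17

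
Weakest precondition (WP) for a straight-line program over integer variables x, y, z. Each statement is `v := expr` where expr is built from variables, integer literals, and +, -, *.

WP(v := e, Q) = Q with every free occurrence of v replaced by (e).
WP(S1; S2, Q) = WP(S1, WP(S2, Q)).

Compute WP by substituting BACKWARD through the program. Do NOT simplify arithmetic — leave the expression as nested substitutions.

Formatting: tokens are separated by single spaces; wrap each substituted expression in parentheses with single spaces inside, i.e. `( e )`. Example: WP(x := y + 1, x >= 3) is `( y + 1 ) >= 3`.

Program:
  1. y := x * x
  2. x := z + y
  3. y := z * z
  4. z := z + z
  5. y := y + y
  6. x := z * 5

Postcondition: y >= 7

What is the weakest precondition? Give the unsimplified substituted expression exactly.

Answer: ( ( z * z ) + ( z * z ) ) >= 7

Derivation:
post: y >= 7
stmt 6: x := z * 5  -- replace 0 occurrence(s) of x with (z * 5)
  => y >= 7
stmt 5: y := y + y  -- replace 1 occurrence(s) of y with (y + y)
  => ( y + y ) >= 7
stmt 4: z := z + z  -- replace 0 occurrence(s) of z with (z + z)
  => ( y + y ) >= 7
stmt 3: y := z * z  -- replace 2 occurrence(s) of y with (z * z)
  => ( ( z * z ) + ( z * z ) ) >= 7
stmt 2: x := z + y  -- replace 0 occurrence(s) of x with (z + y)
  => ( ( z * z ) + ( z * z ) ) >= 7
stmt 1: y := x * x  -- replace 0 occurrence(s) of y with (x * x)
  => ( ( z * z ) + ( z * z ) ) >= 7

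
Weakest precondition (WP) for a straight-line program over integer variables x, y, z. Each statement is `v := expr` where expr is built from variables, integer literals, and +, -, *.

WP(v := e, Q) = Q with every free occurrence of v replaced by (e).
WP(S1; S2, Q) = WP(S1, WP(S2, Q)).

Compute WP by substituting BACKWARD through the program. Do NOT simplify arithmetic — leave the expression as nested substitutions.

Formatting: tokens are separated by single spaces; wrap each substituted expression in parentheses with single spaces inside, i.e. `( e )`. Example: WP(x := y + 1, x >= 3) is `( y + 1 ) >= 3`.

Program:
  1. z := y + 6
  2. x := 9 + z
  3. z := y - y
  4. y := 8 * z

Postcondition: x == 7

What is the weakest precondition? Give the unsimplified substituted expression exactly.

Answer: ( 9 + ( y + 6 ) ) == 7

Derivation:
post: x == 7
stmt 4: y := 8 * z  -- replace 0 occurrence(s) of y with (8 * z)
  => x == 7
stmt 3: z := y - y  -- replace 0 occurrence(s) of z with (y - y)
  => x == 7
stmt 2: x := 9 + z  -- replace 1 occurrence(s) of x with (9 + z)
  => ( 9 + z ) == 7
stmt 1: z := y + 6  -- replace 1 occurrence(s) of z with (y + 6)
  => ( 9 + ( y + 6 ) ) == 7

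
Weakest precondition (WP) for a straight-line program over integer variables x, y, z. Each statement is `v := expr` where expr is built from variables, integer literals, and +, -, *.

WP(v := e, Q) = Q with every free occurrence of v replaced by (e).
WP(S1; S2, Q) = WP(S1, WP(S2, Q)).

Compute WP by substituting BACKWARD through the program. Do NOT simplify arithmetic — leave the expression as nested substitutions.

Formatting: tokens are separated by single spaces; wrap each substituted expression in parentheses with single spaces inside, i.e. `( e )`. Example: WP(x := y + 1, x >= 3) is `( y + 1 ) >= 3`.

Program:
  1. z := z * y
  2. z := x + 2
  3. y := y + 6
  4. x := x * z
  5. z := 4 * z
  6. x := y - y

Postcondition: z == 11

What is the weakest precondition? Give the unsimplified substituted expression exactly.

Answer: ( 4 * ( x + 2 ) ) == 11

Derivation:
post: z == 11
stmt 6: x := y - y  -- replace 0 occurrence(s) of x with (y - y)
  => z == 11
stmt 5: z := 4 * z  -- replace 1 occurrence(s) of z with (4 * z)
  => ( 4 * z ) == 11
stmt 4: x := x * z  -- replace 0 occurrence(s) of x with (x * z)
  => ( 4 * z ) == 11
stmt 3: y := y + 6  -- replace 0 occurrence(s) of y with (y + 6)
  => ( 4 * z ) == 11
stmt 2: z := x + 2  -- replace 1 occurrence(s) of z with (x + 2)
  => ( 4 * ( x + 2 ) ) == 11
stmt 1: z := z * y  -- replace 0 occurrence(s) of z with (z * y)
  => ( 4 * ( x + 2 ) ) == 11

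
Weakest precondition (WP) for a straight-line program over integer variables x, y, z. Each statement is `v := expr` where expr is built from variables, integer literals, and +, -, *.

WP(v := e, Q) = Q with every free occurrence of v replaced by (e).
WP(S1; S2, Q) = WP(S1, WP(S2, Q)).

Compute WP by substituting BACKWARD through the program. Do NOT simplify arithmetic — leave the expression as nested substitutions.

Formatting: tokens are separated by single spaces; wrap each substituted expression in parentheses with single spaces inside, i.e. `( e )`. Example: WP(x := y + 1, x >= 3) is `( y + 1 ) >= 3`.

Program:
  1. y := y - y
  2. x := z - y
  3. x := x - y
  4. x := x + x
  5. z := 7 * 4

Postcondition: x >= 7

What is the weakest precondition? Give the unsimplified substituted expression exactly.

post: x >= 7
stmt 5: z := 7 * 4  -- replace 0 occurrence(s) of z with (7 * 4)
  => x >= 7
stmt 4: x := x + x  -- replace 1 occurrence(s) of x with (x + x)
  => ( x + x ) >= 7
stmt 3: x := x - y  -- replace 2 occurrence(s) of x with (x - y)
  => ( ( x - y ) + ( x - y ) ) >= 7
stmt 2: x := z - y  -- replace 2 occurrence(s) of x with (z - y)
  => ( ( ( z - y ) - y ) + ( ( z - y ) - y ) ) >= 7
stmt 1: y := y - y  -- replace 4 occurrence(s) of y with (y - y)
  => ( ( ( z - ( y - y ) ) - ( y - y ) ) + ( ( z - ( y - y ) ) - ( y - y ) ) ) >= 7

Answer: ( ( ( z - ( y - y ) ) - ( y - y ) ) + ( ( z - ( y - y ) ) - ( y - y ) ) ) >= 7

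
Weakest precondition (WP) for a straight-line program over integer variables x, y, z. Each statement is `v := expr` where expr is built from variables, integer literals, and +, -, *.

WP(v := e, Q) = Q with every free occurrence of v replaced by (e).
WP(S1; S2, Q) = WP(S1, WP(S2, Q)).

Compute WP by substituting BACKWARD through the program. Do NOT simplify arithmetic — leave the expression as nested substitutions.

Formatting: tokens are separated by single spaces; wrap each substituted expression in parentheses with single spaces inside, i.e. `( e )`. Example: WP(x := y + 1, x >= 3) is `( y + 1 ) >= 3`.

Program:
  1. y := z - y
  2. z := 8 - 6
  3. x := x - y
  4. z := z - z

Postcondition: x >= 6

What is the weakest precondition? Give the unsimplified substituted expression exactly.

post: x >= 6
stmt 4: z := z - z  -- replace 0 occurrence(s) of z with (z - z)
  => x >= 6
stmt 3: x := x - y  -- replace 1 occurrence(s) of x with (x - y)
  => ( x - y ) >= 6
stmt 2: z := 8 - 6  -- replace 0 occurrence(s) of z with (8 - 6)
  => ( x - y ) >= 6
stmt 1: y := z - y  -- replace 1 occurrence(s) of y with (z - y)
  => ( x - ( z - y ) ) >= 6

Answer: ( x - ( z - y ) ) >= 6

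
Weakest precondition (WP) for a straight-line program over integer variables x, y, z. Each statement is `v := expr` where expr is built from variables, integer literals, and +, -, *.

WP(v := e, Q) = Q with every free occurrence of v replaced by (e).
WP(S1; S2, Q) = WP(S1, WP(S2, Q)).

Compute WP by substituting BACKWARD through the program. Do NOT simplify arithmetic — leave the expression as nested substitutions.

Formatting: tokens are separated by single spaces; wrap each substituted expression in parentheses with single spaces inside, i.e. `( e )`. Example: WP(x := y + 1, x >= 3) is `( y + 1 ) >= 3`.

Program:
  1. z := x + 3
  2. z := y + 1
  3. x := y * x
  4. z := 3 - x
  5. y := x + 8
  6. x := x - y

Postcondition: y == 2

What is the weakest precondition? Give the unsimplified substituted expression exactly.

Answer: ( ( y * x ) + 8 ) == 2

Derivation:
post: y == 2
stmt 6: x := x - y  -- replace 0 occurrence(s) of x with (x - y)
  => y == 2
stmt 5: y := x + 8  -- replace 1 occurrence(s) of y with (x + 8)
  => ( x + 8 ) == 2
stmt 4: z := 3 - x  -- replace 0 occurrence(s) of z with (3 - x)
  => ( x + 8 ) == 2
stmt 3: x := y * x  -- replace 1 occurrence(s) of x with (y * x)
  => ( ( y * x ) + 8 ) == 2
stmt 2: z := y + 1  -- replace 0 occurrence(s) of z with (y + 1)
  => ( ( y * x ) + 8 ) == 2
stmt 1: z := x + 3  -- replace 0 occurrence(s) of z with (x + 3)
  => ( ( y * x ) + 8 ) == 2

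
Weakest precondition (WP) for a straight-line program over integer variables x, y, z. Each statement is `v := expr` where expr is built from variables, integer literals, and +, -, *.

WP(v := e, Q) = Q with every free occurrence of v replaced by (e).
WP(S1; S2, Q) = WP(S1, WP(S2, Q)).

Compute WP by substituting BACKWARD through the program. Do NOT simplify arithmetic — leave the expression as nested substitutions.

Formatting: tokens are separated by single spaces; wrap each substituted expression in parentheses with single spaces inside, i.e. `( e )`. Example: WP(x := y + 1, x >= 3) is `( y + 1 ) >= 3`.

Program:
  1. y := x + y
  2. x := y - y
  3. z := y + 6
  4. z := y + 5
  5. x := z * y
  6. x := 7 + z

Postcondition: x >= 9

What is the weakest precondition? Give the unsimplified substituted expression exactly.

Answer: ( 7 + ( ( x + y ) + 5 ) ) >= 9

Derivation:
post: x >= 9
stmt 6: x := 7 + z  -- replace 1 occurrence(s) of x with (7 + z)
  => ( 7 + z ) >= 9
stmt 5: x := z * y  -- replace 0 occurrence(s) of x with (z * y)
  => ( 7 + z ) >= 9
stmt 4: z := y + 5  -- replace 1 occurrence(s) of z with (y + 5)
  => ( 7 + ( y + 5 ) ) >= 9
stmt 3: z := y + 6  -- replace 0 occurrence(s) of z with (y + 6)
  => ( 7 + ( y + 5 ) ) >= 9
stmt 2: x := y - y  -- replace 0 occurrence(s) of x with (y - y)
  => ( 7 + ( y + 5 ) ) >= 9
stmt 1: y := x + y  -- replace 1 occurrence(s) of y with (x + y)
  => ( 7 + ( ( x + y ) + 5 ) ) >= 9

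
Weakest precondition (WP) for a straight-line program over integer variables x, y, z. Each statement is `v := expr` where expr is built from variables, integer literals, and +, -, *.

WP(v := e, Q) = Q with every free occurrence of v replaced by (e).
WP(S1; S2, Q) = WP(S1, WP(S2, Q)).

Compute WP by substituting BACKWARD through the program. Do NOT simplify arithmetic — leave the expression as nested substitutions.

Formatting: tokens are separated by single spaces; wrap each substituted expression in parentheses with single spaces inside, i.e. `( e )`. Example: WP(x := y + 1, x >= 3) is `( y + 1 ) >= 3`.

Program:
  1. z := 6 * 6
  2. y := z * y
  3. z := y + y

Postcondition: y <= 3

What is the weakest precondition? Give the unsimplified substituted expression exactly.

Answer: ( ( 6 * 6 ) * y ) <= 3

Derivation:
post: y <= 3
stmt 3: z := y + y  -- replace 0 occurrence(s) of z with (y + y)
  => y <= 3
stmt 2: y := z * y  -- replace 1 occurrence(s) of y with (z * y)
  => ( z * y ) <= 3
stmt 1: z := 6 * 6  -- replace 1 occurrence(s) of z with (6 * 6)
  => ( ( 6 * 6 ) * y ) <= 3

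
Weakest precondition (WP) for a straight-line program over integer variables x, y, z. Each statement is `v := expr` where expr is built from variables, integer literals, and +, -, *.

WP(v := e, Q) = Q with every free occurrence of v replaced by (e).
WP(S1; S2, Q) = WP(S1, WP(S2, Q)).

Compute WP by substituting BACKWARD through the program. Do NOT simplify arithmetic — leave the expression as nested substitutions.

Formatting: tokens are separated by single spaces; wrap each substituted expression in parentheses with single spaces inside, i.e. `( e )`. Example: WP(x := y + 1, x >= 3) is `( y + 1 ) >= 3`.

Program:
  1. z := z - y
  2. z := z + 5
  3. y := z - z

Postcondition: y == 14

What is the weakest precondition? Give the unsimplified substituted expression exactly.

post: y == 14
stmt 3: y := z - z  -- replace 1 occurrence(s) of y with (z - z)
  => ( z - z ) == 14
stmt 2: z := z + 5  -- replace 2 occurrence(s) of z with (z + 5)
  => ( ( z + 5 ) - ( z + 5 ) ) == 14
stmt 1: z := z - y  -- replace 2 occurrence(s) of z with (z - y)
  => ( ( ( z - y ) + 5 ) - ( ( z - y ) + 5 ) ) == 14

Answer: ( ( ( z - y ) + 5 ) - ( ( z - y ) + 5 ) ) == 14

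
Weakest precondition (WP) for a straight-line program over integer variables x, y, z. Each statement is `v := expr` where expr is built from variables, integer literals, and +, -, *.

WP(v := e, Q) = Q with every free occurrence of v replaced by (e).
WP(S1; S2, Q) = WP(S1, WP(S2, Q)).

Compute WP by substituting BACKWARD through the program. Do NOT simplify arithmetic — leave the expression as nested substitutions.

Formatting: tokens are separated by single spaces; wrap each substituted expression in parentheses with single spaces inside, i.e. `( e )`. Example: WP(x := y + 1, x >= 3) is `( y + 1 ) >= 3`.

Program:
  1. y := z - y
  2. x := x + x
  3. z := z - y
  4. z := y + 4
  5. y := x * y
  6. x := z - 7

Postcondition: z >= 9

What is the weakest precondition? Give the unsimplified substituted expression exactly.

Answer: ( ( z - y ) + 4 ) >= 9

Derivation:
post: z >= 9
stmt 6: x := z - 7  -- replace 0 occurrence(s) of x with (z - 7)
  => z >= 9
stmt 5: y := x * y  -- replace 0 occurrence(s) of y with (x * y)
  => z >= 9
stmt 4: z := y + 4  -- replace 1 occurrence(s) of z with (y + 4)
  => ( y + 4 ) >= 9
stmt 3: z := z - y  -- replace 0 occurrence(s) of z with (z - y)
  => ( y + 4 ) >= 9
stmt 2: x := x + x  -- replace 0 occurrence(s) of x with (x + x)
  => ( y + 4 ) >= 9
stmt 1: y := z - y  -- replace 1 occurrence(s) of y with (z - y)
  => ( ( z - y ) + 4 ) >= 9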